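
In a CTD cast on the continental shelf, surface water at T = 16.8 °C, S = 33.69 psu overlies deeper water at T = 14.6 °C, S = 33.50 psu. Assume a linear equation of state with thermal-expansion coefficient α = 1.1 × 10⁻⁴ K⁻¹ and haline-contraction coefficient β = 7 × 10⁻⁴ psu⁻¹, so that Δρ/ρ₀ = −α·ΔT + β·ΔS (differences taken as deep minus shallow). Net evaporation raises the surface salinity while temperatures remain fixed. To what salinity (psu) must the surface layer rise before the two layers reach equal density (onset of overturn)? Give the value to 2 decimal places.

Neutral buoyancy requires −α(T_deep − T_surf) + β(S_deep − S_surf′) = 0.
S_surf′ = S_deep − (α/β)·ΔT = 33.50 − (1.1 × 10⁻⁴/7 × 10⁻⁴)·(-2.2) = 33.8457 psu.
Increase required: 33.8457 − 33.69 = 0.1557 psu.

33.85 psu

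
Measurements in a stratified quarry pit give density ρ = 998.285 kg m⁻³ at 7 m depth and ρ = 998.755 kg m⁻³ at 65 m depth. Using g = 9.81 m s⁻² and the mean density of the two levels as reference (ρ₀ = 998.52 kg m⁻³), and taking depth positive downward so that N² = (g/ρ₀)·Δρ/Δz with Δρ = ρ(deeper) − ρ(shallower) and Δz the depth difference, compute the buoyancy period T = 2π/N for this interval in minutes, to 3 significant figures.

11.7 min

Δρ = 998.755 − 998.285 = 0.470 kg m⁻³ over Δz = 65 − 7 = 58 m.
N² = (9.81/998.52) × (0.470/58) = 7.9613 × 10⁻⁵ s⁻².
N = √(7.9613 × 10⁻⁵) = 8.9226 × 10⁻³ rad s⁻¹, so T = 2π/N = 704.19 s = 11.737 min ≈ 11.7 min.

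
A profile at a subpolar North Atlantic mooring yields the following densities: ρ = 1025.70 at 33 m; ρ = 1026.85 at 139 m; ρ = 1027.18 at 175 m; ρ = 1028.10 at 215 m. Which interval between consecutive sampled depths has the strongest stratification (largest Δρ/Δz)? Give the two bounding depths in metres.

175–215 m

Compute the density gradient over each adjacent pair:
  33–139 m: Δρ/Δz = 1.15/106 = 0.011 kg m⁻⁴
  139–175 m: Δρ/Δz = 0.33/36 = 9.2 × 10⁻³ kg m⁻⁴
  175–215 m: Δρ/Δz = 0.92/40 = 0.023 kg m⁻⁴
The largest gradient is in the 175–215 m interval — the pycnocline.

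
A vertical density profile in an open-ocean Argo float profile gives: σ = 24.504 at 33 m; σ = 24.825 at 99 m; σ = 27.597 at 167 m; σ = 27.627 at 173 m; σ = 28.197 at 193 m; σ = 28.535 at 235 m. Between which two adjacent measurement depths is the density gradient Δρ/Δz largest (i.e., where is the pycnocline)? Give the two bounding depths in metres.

99–167 m

Compute the density gradient over each adjacent pair:
  33–99 m: Δρ/Δz = 0.321/66 = 4.9 × 10⁻³ kg m⁻⁴
  99–167 m: Δρ/Δz = 2.772/68 = 0.041 kg m⁻⁴
  167–173 m: Δρ/Δz = 0.030/6 = 5.0 × 10⁻³ kg m⁻⁴
  173–193 m: Δρ/Δz = 0.570/20 = 0.028 kg m⁻⁴
  193–235 m: Δρ/Δz = 0.338/42 = 8.0 × 10⁻³ kg m⁻⁴
The largest gradient is in the 99–167 m interval — the pycnocline.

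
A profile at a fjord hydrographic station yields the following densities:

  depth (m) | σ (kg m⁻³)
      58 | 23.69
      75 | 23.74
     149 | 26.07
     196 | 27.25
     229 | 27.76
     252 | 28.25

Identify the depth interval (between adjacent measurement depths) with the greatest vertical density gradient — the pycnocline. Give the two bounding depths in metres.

Compute the density gradient over each adjacent pair:
  58–75 m: Δρ/Δz = 0.05/17 = 2.9 × 10⁻³ kg m⁻⁴
  75–149 m: Δρ/Δz = 2.33/74 = 0.031 kg m⁻⁴
  149–196 m: Δρ/Δz = 1.18/47 = 0.025 kg m⁻⁴
  196–229 m: Δρ/Δz = 0.51/33 = 0.015 kg m⁻⁴
  229–252 m: Δρ/Δz = 0.49/23 = 0.021 kg m⁻⁴
The largest gradient is in the 75–149 m interval — the pycnocline.

75–149 m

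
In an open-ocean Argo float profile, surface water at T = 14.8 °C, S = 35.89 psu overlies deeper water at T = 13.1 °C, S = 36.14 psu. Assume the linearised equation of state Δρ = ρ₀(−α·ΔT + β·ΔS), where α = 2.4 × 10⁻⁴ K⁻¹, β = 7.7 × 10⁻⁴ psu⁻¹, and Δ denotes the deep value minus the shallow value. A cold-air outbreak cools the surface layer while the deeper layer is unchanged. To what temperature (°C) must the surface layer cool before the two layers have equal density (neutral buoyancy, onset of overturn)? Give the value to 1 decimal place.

12.3 °C

Neutral buoyancy requires Δρ = 0, i.e. −α(T_deep − T_surf′) + β(S_deep − S_surf) = 0.
T_surf′ = T_deep − (β/α)·ΔS = 13.1 − (7.7 × 10⁻⁴/2.4 × 10⁻⁴)·(+0.25) = 12.298 °C.
Cooling required: 14.8 − (12.298) = 2.502 °C.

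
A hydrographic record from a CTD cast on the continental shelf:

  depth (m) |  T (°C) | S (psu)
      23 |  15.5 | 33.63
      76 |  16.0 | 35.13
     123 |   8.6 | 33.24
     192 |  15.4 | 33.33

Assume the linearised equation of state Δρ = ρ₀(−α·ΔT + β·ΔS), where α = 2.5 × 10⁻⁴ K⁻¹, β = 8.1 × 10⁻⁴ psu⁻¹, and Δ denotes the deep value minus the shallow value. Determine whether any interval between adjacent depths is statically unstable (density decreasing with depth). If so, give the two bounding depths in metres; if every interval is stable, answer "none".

123–192 m

Evaluate Δρ/ρ₀ = −αΔT + βΔS across each adjacent pair:
  23–76 m: −αΔT+βΔS = −(2.5 × 10⁻⁴)(+0.5)+(8.1 × 10⁻⁴)(+1.50) = 1.1 × 10⁻³ → stable
  76–123 m: −αΔT+βΔS = −(2.5 × 10⁻⁴)(-7.4)+(8.1 × 10⁻⁴)(-1.89) = 3.2 × 10⁻⁴ → stable
  123–192 m: −αΔT+βΔS = −(2.5 × 10⁻⁴)(+6.8)+(8.1 × 10⁻⁴)(+0.09) = -1.6 × 10⁻³ → UNSTABLE
The 123–192 m interval has Δρ < 0: lighter water underlies denser water.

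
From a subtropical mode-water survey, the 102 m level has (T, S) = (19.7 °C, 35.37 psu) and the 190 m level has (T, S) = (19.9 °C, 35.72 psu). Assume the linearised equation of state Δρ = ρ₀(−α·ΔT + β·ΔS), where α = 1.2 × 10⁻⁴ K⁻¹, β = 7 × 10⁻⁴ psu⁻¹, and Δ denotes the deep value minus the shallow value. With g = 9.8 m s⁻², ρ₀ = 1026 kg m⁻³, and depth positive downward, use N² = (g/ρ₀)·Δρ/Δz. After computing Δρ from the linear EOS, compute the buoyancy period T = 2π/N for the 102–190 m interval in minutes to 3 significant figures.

ΔT = +0.2 K, ΔS = +0.35 psu (deep − shallow).
Δρ/ρ₀ = −αΔT + βΔS = -2.40 × 10⁻⁵ + 2.45 × 10⁻⁴ = 2.21 × 10⁻⁴, so Δρ ≈ 0.2267 kg m⁻³.
N² = (g/ρ₀)·Δρ/Δz = g·(Δρ/ρ₀)/Δz = 9.8 × 2.21 × 10⁻⁴ / 88 = 2.4611 × 10⁻⁵ s⁻².
N = √(2.4611 × 10⁻⁵) = 4.9609 × 10⁻³ rad s⁻¹ → T = 2π/N = 1.2665 × 10³ s = 21.108 min ≈ 21.1 min.

21.1 min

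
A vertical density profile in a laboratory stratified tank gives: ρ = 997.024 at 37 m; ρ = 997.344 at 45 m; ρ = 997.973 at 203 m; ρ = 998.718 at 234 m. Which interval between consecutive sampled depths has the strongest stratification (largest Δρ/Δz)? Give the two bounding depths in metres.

Compute the density gradient over each adjacent pair:
  37–45 m: Δρ/Δz = 0.320/8 = 0.040 kg m⁻⁴
  45–203 m: Δρ/Δz = 0.629/158 = 4.0 × 10⁻³ kg m⁻⁴
  203–234 m: Δρ/Δz = 0.745/31 = 0.024 kg m⁻⁴
The largest gradient is in the 37–45 m interval — the pycnocline.

37–45 m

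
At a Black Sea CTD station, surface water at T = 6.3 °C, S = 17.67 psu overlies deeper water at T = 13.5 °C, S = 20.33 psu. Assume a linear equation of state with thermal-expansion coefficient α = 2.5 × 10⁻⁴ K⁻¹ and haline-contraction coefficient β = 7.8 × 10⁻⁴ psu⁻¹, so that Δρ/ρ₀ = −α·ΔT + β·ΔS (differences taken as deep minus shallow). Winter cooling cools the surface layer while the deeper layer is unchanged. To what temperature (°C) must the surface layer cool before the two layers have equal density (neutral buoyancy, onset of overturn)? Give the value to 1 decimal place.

5.2 °C

Neutral buoyancy requires Δρ = 0, i.e. −α(T_deep − T_surf′) + β(S_deep − S_surf) = 0.
T_surf′ = T_deep − (β/α)·ΔS = 13.5 − (7.8 × 10⁻⁴/2.5 × 10⁻⁴)·(+2.66) = 5.201 °C.
Cooling required: 6.3 − (5.201) = 1.099 °C.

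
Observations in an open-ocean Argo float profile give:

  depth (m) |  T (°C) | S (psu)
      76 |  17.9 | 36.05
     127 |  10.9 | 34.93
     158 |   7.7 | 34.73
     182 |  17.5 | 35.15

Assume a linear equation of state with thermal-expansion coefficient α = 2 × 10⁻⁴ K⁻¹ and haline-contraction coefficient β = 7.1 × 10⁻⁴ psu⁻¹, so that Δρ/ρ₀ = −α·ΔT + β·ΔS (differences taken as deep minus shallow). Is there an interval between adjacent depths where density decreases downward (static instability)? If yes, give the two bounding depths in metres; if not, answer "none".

Evaluate Δρ/ρ₀ = −αΔT + βΔS across each adjacent pair:
  76–127 m: −αΔT+βΔS = −(2 × 10⁻⁴)(-7.0)+(7.1 × 10⁻⁴)(-1.12) = 6.0 × 10⁻⁴ → stable
  127–158 m: −αΔT+βΔS = −(2 × 10⁻⁴)(-3.2)+(7.1 × 10⁻⁴)(-0.20) = 5.0 × 10⁻⁴ → stable
  158–182 m: −αΔT+βΔS = −(2 × 10⁻⁴)(+9.8)+(7.1 × 10⁻⁴)(+0.42) = -1.7 × 10⁻³ → UNSTABLE
The 158–182 m interval has Δρ < 0: lighter water underlies denser water.

158–182 m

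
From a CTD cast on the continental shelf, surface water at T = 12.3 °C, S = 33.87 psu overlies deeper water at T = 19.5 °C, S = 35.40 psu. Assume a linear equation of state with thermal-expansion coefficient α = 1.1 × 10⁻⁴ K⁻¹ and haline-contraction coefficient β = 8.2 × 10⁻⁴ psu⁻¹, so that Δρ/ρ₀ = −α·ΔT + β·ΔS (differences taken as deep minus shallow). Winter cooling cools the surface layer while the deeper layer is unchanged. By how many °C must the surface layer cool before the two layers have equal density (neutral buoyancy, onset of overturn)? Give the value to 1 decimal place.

4.2 °C

Neutral buoyancy requires Δρ = 0, i.e. −α(T_deep − T_surf′) + β(S_deep − S_surf) = 0.
T_surf′ = T_deep − (β/α)·ΔS = 19.5 − (8.2 × 10⁻⁴/1.1 × 10⁻⁴)·(+1.53) = 8.095 °C.
Cooling required: 12.3 − (8.095) = 4.205 °C.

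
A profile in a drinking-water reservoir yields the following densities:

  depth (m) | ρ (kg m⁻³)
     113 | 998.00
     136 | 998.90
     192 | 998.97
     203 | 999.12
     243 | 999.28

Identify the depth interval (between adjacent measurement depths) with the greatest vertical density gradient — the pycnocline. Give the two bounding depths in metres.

Compute the density gradient over each adjacent pair:
  113–136 m: Δρ/Δz = 0.90/23 = 0.039 kg m⁻⁴
  136–192 m: Δρ/Δz = 0.07/56 = 1.3 × 10⁻³ kg m⁻⁴
  192–203 m: Δρ/Δz = 0.15/11 = 0.014 kg m⁻⁴
  203–243 m: Δρ/Δz = 0.16/40 = 4.0 × 10⁻³ kg m⁻⁴
The largest gradient is in the 113–136 m interval — the pycnocline.

113–136 m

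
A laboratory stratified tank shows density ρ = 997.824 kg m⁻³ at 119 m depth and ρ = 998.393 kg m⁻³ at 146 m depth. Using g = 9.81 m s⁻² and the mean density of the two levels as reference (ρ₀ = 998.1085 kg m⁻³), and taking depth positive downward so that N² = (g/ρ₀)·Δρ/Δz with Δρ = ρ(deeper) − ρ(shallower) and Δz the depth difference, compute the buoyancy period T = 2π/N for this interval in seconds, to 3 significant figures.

Δρ = 998.393 − 997.824 = 0.569 kg m⁻³ over Δz = 146 − 119 = 27 m.
N² = (9.81/998.1085) × (0.569/27) = 2.0713 × 10⁻⁴ s⁻².
N = √(2.0713 × 10⁻⁴) = 0.014392 rad s⁻¹, so T = 2π/N = 436.57 s ≈ 437 s.
Since Δρ > 0 the layer is stably stratified.

437 s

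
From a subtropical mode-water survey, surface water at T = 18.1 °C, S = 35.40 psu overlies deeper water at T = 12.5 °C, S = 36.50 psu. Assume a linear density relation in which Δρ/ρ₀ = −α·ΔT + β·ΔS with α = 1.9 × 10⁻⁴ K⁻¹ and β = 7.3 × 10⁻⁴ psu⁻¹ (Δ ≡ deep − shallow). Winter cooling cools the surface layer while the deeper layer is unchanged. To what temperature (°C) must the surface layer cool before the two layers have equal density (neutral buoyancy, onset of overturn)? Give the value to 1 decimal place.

Neutral buoyancy requires Δρ = 0, i.e. −α(T_deep − T_surf′) + β(S_deep − S_surf) = 0.
T_surf′ = T_deep − (β/α)·ΔS = 12.5 − (7.3 × 10⁻⁴/1.9 × 10⁻⁴)·(+1.10) = 8.274 °C.
Cooling required: 18.1 − (8.274) = 9.826 °C.

8.3 °C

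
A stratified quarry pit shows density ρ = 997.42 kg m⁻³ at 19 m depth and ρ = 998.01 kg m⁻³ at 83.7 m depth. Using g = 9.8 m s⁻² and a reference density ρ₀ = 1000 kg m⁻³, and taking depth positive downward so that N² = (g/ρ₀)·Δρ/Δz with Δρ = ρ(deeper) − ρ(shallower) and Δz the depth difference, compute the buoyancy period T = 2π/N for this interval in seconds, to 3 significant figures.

665 s

Δρ = 998.01 − 997.42 = 0.59 kg m⁻³ over Δz = 83.7 − 19 = 64.7 m.
N² = (9.8/1000) × (0.59/64.7) = 8.9366 × 10⁻⁵ s⁻².
N = √(8.9366 × 10⁻⁵) = 9.4534 × 10⁻³ rad s⁻¹, so T = 2π/N = 664.65 s ≈ 665 s.
Since Δρ > 0 the layer is stably stratified.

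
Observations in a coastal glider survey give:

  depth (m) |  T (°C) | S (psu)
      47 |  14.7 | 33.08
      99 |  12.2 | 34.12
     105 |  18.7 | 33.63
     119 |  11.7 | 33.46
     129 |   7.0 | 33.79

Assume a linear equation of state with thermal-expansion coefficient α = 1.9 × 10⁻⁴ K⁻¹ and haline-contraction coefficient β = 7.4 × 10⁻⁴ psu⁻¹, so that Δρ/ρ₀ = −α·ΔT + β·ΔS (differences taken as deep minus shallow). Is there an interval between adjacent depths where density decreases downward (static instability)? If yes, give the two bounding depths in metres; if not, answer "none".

99–105 m

Evaluate Δρ/ρ₀ = −αΔT + βΔS across each adjacent pair:
  47–99 m: −αΔT+βΔS = −(1.9 × 10⁻⁴)(-2.5)+(7.4 × 10⁻⁴)(+1.04) = 1.2 × 10⁻³ → stable
  99–105 m: −αΔT+βΔS = −(1.9 × 10⁻⁴)(+6.5)+(7.4 × 10⁻⁴)(-0.49) = -1.6 × 10⁻³ → UNSTABLE
  105–119 m: −αΔT+βΔS = −(1.9 × 10⁻⁴)(-7.0)+(7.4 × 10⁻⁴)(-0.17) = 1.2 × 10⁻³ → stable
  119–129 m: −αΔT+βΔS = −(1.9 × 10⁻⁴)(-4.7)+(7.4 × 10⁻⁴)(+0.33) = 1.1 × 10⁻³ → stable
The 99–105 m interval has Δρ < 0: lighter water underlies denser water.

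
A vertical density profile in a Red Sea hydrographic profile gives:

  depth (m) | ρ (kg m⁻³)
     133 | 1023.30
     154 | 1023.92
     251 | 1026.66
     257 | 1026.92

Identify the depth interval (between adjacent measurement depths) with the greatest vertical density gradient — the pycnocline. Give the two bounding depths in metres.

Compute the density gradient over each adjacent pair:
  133–154 m: Δρ/Δz = 0.62/21 = 0.030 kg m⁻⁴
  154–251 m: Δρ/Δz = 2.74/97 = 0.028 kg m⁻⁴
  251–257 m: Δρ/Δz = 0.26/6 = 0.043 kg m⁻⁴
The largest gradient is in the 251–257 m interval — the pycnocline.

251–257 m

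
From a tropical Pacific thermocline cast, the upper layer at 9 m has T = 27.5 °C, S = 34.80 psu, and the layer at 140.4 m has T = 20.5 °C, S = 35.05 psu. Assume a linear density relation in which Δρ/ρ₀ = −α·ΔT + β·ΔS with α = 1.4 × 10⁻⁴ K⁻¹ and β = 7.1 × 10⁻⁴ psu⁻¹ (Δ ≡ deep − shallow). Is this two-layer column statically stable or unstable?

stable

ΔT = 20.5 − 27.5 = -7.0 K and ΔS = 35.05 − 34.80 = +0.25 psu (deep − shallow).
−αΔT = 9.80 × 10⁻⁴; βΔS = 1.775 × 10⁻⁴; sum Δρ/ρ₀ = 1.1575 × 10⁻³.
Δρ/ρ₀ > 0, so Δρ > 0: deeper water is denser → statically stable.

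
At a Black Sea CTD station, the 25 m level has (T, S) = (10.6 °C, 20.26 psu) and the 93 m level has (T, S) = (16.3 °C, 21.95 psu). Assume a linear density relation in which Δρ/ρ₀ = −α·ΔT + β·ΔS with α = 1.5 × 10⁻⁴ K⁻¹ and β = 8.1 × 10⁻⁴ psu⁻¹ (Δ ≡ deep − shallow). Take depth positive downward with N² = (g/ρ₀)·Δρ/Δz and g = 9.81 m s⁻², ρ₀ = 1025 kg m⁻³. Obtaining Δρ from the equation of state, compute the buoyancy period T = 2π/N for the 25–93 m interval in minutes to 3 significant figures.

12.2 min

ΔT = +5.7 K, ΔS = +1.69 psu (deep − shallow).
Δρ/ρ₀ = −αΔT + βΔS = -8.55 × 10⁻⁴ + 1.3689 × 10⁻³ = 5.139 × 10⁻⁴, so Δρ ≈ 0.5267 kg m⁻³.
N² = (g/ρ₀)·Δρ/Δz = g·(Δρ/ρ₀)/Δz = 9.81 × 5.139 × 10⁻⁴ / 68 = 7.4138 × 10⁻⁵ s⁻².
N = √(7.4138 × 10⁻⁵) = 8.6103 × 10⁻³ rad s⁻¹ → T = 2π/N = 729.73 s = 12.162 min ≈ 12.2 min.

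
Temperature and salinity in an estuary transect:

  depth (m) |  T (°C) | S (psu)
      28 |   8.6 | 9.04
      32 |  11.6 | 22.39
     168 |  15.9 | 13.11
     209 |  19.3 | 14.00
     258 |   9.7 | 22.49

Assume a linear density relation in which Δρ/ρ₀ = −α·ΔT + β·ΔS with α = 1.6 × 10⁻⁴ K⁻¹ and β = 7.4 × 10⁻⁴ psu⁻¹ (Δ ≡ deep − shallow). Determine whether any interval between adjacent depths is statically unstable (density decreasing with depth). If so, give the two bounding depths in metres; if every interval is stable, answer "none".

Evaluate Δρ/ρ₀ = −αΔT + βΔS across each adjacent pair:
  28–32 m: −αΔT+βΔS = −(1.6 × 10⁻⁴)(+3.0)+(7.4 × 10⁻⁴)(+13.35) = 9.4 × 10⁻³ → stable
  32–168 m: −αΔT+βΔS = −(1.6 × 10⁻⁴)(+4.3)+(7.4 × 10⁻⁴)(-9.28) = -7.6 × 10⁻³ → UNSTABLE
  168–209 m: −αΔT+βΔS = −(1.6 × 10⁻⁴)(+3.4)+(7.4 × 10⁻⁴)(+0.89) = 1.1 × 10⁻⁴ → stable
  209–258 m: −αΔT+βΔS = −(1.6 × 10⁻⁴)(-9.6)+(7.4 × 10⁻⁴)(+8.49) = 7.8 × 10⁻³ → stable
The 32–168 m interval has Δρ < 0: lighter water underlies denser water.

32–168 m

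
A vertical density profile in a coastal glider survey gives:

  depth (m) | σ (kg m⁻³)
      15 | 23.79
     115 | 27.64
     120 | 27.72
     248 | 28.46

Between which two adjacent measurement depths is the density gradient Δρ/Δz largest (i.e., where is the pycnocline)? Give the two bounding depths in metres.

15–115 m

Compute the density gradient over each adjacent pair:
  15–115 m: Δρ/Δz = 3.85/100 = 0.038 kg m⁻⁴
  115–120 m: Δρ/Δz = 0.08/5 = 0.016 kg m⁻⁴
  120–248 m: Δρ/Δz = 0.74/128 = 5.8 × 10⁻³ kg m⁻⁴
The largest gradient is in the 15–115 m interval — the pycnocline.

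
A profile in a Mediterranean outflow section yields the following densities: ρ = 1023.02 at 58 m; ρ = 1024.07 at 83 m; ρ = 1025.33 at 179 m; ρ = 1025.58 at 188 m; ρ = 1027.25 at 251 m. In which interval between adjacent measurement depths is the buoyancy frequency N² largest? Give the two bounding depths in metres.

Compute the density gradient over each adjacent pair:
  58–83 m: Δρ/Δz = 1.05/25 = 0.042 kg m⁻⁴
  83–179 m: Δρ/Δz = 1.26/96 = 0.013 kg m⁻⁴
  179–188 m: Δρ/Δz = 0.25/9 = 0.028 kg m⁻⁴
  188–251 m: Δρ/Δz = 1.67/63 = 0.027 kg m⁻⁴
The largest gradient is in the 58–83 m interval — the pycnocline.

58–83 m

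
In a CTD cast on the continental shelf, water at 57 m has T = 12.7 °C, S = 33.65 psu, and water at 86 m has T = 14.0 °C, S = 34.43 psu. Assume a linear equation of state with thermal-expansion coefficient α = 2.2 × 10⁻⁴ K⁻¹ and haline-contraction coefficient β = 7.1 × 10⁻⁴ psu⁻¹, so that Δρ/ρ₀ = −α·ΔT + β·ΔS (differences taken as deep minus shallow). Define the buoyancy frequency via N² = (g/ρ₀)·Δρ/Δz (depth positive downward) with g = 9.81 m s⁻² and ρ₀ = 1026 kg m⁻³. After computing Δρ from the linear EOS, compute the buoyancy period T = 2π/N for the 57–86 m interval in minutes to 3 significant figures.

11.0 min

ΔT = +1.3 K, ΔS = +0.78 psu (deep − shallow).
Δρ/ρ₀ = −αΔT + βΔS = -2.86 × 10⁻⁴ + 5.538 × 10⁻⁴ = 2.678 × 10⁻⁴, so Δρ ≈ 0.2748 kg m⁻³.
N² = (g/ρ₀)·Δρ/Δz = g·(Δρ/ρ₀)/Δz = 9.81 × 2.678 × 10⁻⁴ / 29 = 9.0590 × 10⁻⁵ s⁻².
N = √(9.0590 × 10⁻⁵) = 9.5179 × 10⁻³ rad s⁻¹ → T = 2π/N = 660.14 s = 11.002 min ≈ 11.0 min.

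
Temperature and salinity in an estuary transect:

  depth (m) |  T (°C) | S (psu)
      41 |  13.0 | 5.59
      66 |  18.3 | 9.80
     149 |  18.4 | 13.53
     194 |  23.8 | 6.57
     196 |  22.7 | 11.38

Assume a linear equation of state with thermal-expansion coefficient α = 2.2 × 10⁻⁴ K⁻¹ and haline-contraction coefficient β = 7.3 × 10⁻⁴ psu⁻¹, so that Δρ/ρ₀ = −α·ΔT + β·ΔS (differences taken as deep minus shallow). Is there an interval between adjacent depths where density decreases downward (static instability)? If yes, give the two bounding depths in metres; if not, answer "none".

149–194 m

Evaluate Δρ/ρ₀ = −αΔT + βΔS across each adjacent pair:
  41–66 m: −αΔT+βΔS = −(2.2 × 10⁻⁴)(+5.3)+(7.3 × 10⁻⁴)(+4.21) = 1.9 × 10⁻³ → stable
  66–149 m: −αΔT+βΔS = −(2.2 × 10⁻⁴)(+0.1)+(7.3 × 10⁻⁴)(+3.73) = 2.7 × 10⁻³ → stable
  149–194 m: −αΔT+βΔS = −(2.2 × 10⁻⁴)(+5.4)+(7.3 × 10⁻⁴)(-6.96) = -6.3 × 10⁻³ → UNSTABLE
  194–196 m: −αΔT+βΔS = −(2.2 × 10⁻⁴)(-1.1)+(7.3 × 10⁻⁴)(+4.81) = 3.8 × 10⁻³ → stable
The 149–194 m interval has Δρ < 0: lighter water underlies denser water.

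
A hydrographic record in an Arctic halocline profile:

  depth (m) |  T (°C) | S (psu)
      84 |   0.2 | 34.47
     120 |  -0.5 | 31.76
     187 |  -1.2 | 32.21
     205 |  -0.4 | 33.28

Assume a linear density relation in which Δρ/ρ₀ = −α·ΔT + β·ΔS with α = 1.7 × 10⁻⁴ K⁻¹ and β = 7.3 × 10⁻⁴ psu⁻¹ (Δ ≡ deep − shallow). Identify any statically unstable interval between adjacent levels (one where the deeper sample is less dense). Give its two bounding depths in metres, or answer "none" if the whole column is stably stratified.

84–120 m

Evaluate Δρ/ρ₀ = −αΔT + βΔS across each adjacent pair:
  84–120 m: −αΔT+βΔS = −(1.7 × 10⁻⁴)(-0.7)+(7.3 × 10⁻⁴)(-2.71) = -1.9 × 10⁻³ → UNSTABLE
  120–187 m: −αΔT+βΔS = −(1.7 × 10⁻⁴)(-0.7)+(7.3 × 10⁻⁴)(+0.45) = 4.5 × 10⁻⁴ → stable
  187–205 m: −αΔT+βΔS = −(1.7 × 10⁻⁴)(+0.8)+(7.3 × 10⁻⁴)(+1.07) = 6.5 × 10⁻⁴ → stable
The 84–120 m interval has Δρ < 0: lighter water underlies denser water.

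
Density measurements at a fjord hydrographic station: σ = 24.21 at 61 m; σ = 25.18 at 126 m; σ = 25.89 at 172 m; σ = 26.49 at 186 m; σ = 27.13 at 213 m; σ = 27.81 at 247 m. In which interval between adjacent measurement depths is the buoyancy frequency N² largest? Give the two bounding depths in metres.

172–186 m

Compute the density gradient over each adjacent pair:
  61–126 m: Δρ/Δz = 0.97/65 = 0.015 kg m⁻⁴
  126–172 m: Δρ/Δz = 0.71/46 = 0.015 kg m⁻⁴
  172–186 m: Δρ/Δz = 0.60/14 = 0.043 kg m⁻⁴
  186–213 m: Δρ/Δz = 0.64/27 = 0.024 kg m⁻⁴
  213–247 m: Δρ/Δz = 0.68/34 = 0.020 kg m⁻⁴
The largest gradient is in the 172–186 m interval — the pycnocline.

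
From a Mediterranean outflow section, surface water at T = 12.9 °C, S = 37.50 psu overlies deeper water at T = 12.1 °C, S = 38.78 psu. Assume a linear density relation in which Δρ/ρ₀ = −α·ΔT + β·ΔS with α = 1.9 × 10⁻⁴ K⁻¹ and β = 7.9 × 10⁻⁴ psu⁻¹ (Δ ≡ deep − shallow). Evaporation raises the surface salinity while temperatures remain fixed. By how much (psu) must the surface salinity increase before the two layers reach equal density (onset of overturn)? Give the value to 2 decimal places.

1.47 psu

Neutral buoyancy requires −α(T_deep − T_surf) + β(S_deep − S_surf′) = 0.
S_surf′ = S_deep − (α/β)·ΔT = 38.78 − (1.9 × 10⁻⁴/7.9 × 10⁻⁴)·(-0.8) = 38.9724 psu.
Increase required: 38.9724 − 37.50 = 1.4724 psu.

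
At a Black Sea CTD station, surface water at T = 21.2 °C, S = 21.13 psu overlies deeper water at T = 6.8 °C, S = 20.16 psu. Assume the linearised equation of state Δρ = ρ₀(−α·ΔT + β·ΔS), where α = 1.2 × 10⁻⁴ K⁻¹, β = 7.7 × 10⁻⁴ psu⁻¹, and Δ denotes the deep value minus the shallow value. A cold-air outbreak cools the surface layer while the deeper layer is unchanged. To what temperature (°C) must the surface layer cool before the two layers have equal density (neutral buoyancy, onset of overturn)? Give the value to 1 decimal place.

Neutral buoyancy requires Δρ = 0, i.e. −α(T_deep − T_surf′) + β(S_deep − S_surf) = 0.
T_surf′ = T_deep − (β/α)·ΔS = 6.8 − (7.7 × 10⁻⁴/1.2 × 10⁻⁴)·(-0.97) = 13.024 °C.
Cooling required: 21.2 − (13.024) = 8.176 °C.

13.0 °C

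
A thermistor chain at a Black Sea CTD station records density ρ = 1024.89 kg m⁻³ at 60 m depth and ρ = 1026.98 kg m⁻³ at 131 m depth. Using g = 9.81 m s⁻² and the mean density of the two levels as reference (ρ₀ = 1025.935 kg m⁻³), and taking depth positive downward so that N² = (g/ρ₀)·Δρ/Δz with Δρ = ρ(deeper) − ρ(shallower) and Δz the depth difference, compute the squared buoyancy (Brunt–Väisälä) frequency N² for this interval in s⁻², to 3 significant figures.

2.81 × 10⁻⁴ s⁻²

Δρ = 1026.98 − 1024.89 = 2.09 kg m⁻³ over Δz = 131 − 60 = 71 m.
N² = (9.81/1025.935) × (2.09/71) = 2.8147 × 10⁻⁴ s⁻² ≈ 2.81 × 10⁻⁴ s⁻².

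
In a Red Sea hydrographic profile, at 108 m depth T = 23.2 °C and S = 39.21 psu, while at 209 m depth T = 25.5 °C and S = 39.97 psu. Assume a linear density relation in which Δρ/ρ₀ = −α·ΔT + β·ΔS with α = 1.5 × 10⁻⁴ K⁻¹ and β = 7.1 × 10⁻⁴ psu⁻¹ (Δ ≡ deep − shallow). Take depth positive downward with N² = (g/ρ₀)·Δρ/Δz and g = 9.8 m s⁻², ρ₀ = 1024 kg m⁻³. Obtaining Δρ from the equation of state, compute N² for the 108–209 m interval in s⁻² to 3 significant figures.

ΔT = +2.3 K, ΔS = +0.76 psu (deep − shallow).
Δρ/ρ₀ = −αΔT + βΔS = -3.45 × 10⁻⁴ + 5.396 × 10⁻⁴ = 1.946 × 10⁻⁴, so Δρ ≈ 0.1993 kg m⁻³.
N² = (g/ρ₀)·Δρ/Δz = g·(Δρ/ρ₀)/Δz = 9.8 × 1.946 × 10⁻⁴ / 101 = 1.8882 × 10⁻⁵ s⁻² ≈ 1.89 × 10⁻⁵ s⁻².

1.89 × 10⁻⁵ s⁻²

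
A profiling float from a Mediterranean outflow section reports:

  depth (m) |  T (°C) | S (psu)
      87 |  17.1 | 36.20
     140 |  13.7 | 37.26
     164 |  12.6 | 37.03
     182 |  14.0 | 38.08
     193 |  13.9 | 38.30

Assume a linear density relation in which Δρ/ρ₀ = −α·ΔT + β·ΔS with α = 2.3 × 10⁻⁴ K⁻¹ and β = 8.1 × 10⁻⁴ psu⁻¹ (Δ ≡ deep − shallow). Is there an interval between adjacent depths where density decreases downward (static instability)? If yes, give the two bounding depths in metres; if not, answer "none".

none

Evaluate Δρ/ρ₀ = −αΔT + βΔS across each adjacent pair:
  87–140 m: −αΔT+βΔS = −(2.3 × 10⁻⁴)(-3.4)+(8.1 × 10⁻⁴)(+1.06) = 1.6 × 10⁻³ → stable
  140–164 m: −αΔT+βΔS = −(2.3 × 10⁻⁴)(-1.1)+(8.1 × 10⁻⁴)(-0.23) = 6.7 × 10⁻⁵ → stable
  164–182 m: −αΔT+βΔS = −(2.3 × 10⁻⁴)(+1.4)+(8.1 × 10⁻⁴)(+1.05) = 5.3 × 10⁻⁴ → stable
  182–193 m: −αΔT+βΔS = −(2.3 × 10⁻⁴)(-0.1)+(8.1 × 10⁻⁴)(+0.22) = 2.0 × 10⁻⁴ → stable
Every interval has Δρ > 0: the column is stably stratified throughout.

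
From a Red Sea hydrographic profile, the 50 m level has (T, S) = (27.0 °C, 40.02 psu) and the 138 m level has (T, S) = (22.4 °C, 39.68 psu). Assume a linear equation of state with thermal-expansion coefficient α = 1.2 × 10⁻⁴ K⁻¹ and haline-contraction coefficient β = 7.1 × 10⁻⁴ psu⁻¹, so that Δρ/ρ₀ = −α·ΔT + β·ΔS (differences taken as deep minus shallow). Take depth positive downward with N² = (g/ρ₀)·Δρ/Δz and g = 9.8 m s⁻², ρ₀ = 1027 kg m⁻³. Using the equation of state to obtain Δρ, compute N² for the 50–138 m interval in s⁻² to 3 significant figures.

ΔT = -4.6 K, ΔS = -0.34 psu (deep − shallow).
Δρ/ρ₀ = −αΔT + βΔS = 5.52 × 10⁻⁴ − 2.414 × 10⁻⁴ = 3.106 × 10⁻⁴, so Δρ ≈ 0.3190 kg m⁻³.
N² = (g/ρ₀)·Δρ/Δz = g·(Δρ/ρ₀)/Δz = 9.8 × 3.106 × 10⁻⁴ / 88 = 3.4590 × 10⁻⁵ s⁻² ≈ 3.46 × 10⁻⁵ s⁻².

3.46 × 10⁻⁵ s⁻²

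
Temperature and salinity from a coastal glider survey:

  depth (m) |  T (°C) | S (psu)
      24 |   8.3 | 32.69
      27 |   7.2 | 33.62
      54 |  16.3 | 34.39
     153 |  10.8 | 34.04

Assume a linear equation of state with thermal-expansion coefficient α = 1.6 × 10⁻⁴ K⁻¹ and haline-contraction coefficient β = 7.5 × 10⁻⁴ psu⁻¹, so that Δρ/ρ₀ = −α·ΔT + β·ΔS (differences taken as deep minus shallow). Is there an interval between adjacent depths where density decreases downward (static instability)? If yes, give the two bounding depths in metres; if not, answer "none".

27–54 m

Evaluate Δρ/ρ₀ = −αΔT + βΔS across each adjacent pair:
  24–27 m: −αΔT+βΔS = −(1.6 × 10⁻⁴)(-1.1)+(7.5 × 10⁻⁴)(+0.93) = 8.7 × 10⁻⁴ → stable
  27–54 m: −αΔT+βΔS = −(1.6 × 10⁻⁴)(+9.1)+(7.5 × 10⁻⁴)(+0.77) = -8.8 × 10⁻⁴ → UNSTABLE
  54–153 m: −αΔT+βΔS = −(1.6 × 10⁻⁴)(-5.5)+(7.5 × 10⁻⁴)(-0.35) = 6.2 × 10⁻⁴ → stable
The 27–54 m interval has Δρ < 0: lighter water underlies denser water.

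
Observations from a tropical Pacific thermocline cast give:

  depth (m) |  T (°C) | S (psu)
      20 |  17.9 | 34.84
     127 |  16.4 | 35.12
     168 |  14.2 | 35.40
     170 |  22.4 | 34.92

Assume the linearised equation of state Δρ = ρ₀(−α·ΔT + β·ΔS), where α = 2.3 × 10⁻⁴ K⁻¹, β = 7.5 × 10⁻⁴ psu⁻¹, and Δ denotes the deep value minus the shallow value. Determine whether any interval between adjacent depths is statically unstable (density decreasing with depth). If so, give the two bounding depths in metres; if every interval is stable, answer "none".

Evaluate Δρ/ρ₀ = −αΔT + βΔS across each adjacent pair:
  20–127 m: −αΔT+βΔS = −(2.3 × 10⁻⁴)(-1.5)+(7.5 × 10⁻⁴)(+0.28) = 5.6 × 10⁻⁴ → stable
  127–168 m: −αΔT+βΔS = −(2.3 × 10⁻⁴)(-2.2)+(7.5 × 10⁻⁴)(+0.28) = 7.2 × 10⁻⁴ → stable
  168–170 m: −αΔT+βΔS = −(2.3 × 10⁻⁴)(+8.2)+(7.5 × 10⁻⁴)(-0.48) = -2.2 × 10⁻³ → UNSTABLE
The 168–170 m interval has Δρ < 0: lighter water underlies denser water.

168–170 m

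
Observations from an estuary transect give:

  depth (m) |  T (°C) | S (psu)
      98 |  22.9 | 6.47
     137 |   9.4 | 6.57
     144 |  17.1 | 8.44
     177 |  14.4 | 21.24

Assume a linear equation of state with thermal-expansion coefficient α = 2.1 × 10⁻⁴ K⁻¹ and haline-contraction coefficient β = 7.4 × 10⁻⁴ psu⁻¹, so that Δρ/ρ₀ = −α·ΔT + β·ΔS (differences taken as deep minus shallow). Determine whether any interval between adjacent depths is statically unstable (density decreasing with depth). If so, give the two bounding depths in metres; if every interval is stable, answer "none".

Evaluate Δρ/ρ₀ = −αΔT + βΔS across each adjacent pair:
  98–137 m: −αΔT+βΔS = −(2.1 × 10⁻⁴)(-13.5)+(7.4 × 10⁻⁴)(+0.10) = 2.9 × 10⁻³ → stable
  137–144 m: −αΔT+βΔS = −(2.1 × 10⁻⁴)(+7.7)+(7.4 × 10⁻⁴)(+1.87) = -2.3 × 10⁻⁴ → UNSTABLE
  144–177 m: −αΔT+βΔS = −(2.1 × 10⁻⁴)(-2.7)+(7.4 × 10⁻⁴)(+12.80) = 0.010 → stable
The 137–144 m interval has Δρ < 0: lighter water underlies denser water.

137–144 m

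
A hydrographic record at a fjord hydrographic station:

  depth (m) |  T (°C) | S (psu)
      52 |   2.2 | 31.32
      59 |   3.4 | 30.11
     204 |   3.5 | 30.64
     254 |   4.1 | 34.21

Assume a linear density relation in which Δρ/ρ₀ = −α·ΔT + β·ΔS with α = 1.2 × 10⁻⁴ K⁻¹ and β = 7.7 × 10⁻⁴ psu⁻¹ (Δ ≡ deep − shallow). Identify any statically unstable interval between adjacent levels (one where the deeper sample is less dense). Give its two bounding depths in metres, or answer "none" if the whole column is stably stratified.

52–59 m

Evaluate Δρ/ρ₀ = −αΔT + βΔS across each adjacent pair:
  52–59 m: −αΔT+βΔS = −(1.2 × 10⁻⁴)(+1.2)+(7.7 × 10⁻⁴)(-1.21) = -1.1 × 10⁻³ → UNSTABLE
  59–204 m: −αΔT+βΔS = −(1.2 × 10⁻⁴)(+0.1)+(7.7 × 10⁻⁴)(+0.53) = 4.0 × 10⁻⁴ → stable
  204–254 m: −αΔT+βΔS = −(1.2 × 10⁻⁴)(+0.6)+(7.7 × 10⁻⁴)(+3.57) = 2.7 × 10⁻³ → stable
The 52–59 m interval has Δρ < 0: lighter water underlies denser water.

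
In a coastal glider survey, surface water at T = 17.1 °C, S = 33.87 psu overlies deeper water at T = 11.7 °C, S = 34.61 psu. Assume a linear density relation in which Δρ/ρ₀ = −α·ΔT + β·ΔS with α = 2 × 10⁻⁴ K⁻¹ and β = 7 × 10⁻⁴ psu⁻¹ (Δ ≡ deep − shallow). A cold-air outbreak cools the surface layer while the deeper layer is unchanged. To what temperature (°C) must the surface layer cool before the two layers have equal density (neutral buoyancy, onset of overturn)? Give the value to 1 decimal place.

Neutral buoyancy requires Δρ = 0, i.e. −α(T_deep − T_surf′) + β(S_deep − S_surf) = 0.
T_surf′ = T_deep − (β/α)·ΔS = 11.7 − (7 × 10⁻⁴/2 × 10⁻⁴)·(+0.74) = 9.110 °C.
Cooling required: 17.1 − (9.110) = 7.990 °C.

9.1 °C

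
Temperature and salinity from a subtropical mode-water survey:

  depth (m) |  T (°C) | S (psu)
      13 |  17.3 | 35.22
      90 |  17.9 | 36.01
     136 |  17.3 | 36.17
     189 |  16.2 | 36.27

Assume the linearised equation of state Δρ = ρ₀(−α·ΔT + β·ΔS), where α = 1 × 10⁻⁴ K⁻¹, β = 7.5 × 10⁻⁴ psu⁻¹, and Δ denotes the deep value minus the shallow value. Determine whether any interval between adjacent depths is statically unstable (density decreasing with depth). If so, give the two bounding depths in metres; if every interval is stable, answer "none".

none

Evaluate Δρ/ρ₀ = −αΔT + βΔS across each adjacent pair:
  13–90 m: −αΔT+βΔS = −(1 × 10⁻⁴)(+0.6)+(7.5 × 10⁻⁴)(+0.79) = 5.3 × 10⁻⁴ → stable
  90–136 m: −αΔT+βΔS = −(1 × 10⁻⁴)(-0.6)+(7.5 × 10⁻⁴)(+0.16) = 1.8 × 10⁻⁴ → stable
  136–189 m: −αΔT+βΔS = −(1 × 10⁻⁴)(-1.1)+(7.5 × 10⁻⁴)(+0.10) = 1.9 × 10⁻⁴ → stable
Every interval has Δρ > 0: the column is stably stratified throughout.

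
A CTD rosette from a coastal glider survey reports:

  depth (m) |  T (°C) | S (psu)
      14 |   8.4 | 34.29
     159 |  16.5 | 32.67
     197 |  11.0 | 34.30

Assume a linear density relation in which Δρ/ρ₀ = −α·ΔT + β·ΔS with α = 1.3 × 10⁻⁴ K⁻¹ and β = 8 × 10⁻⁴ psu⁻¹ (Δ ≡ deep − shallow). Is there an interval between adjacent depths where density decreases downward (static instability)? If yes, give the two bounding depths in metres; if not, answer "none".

Evaluate Δρ/ρ₀ = −αΔT + βΔS across each adjacent pair:
  14–159 m: −αΔT+βΔS = −(1.3 × 10⁻⁴)(+8.1)+(8 × 10⁻⁴)(-1.62) = -2.3 × 10⁻³ → UNSTABLE
  159–197 m: −αΔT+βΔS = −(1.3 × 10⁻⁴)(-5.5)+(8 × 10⁻⁴)(+1.63) = 2.0 × 10⁻³ → stable
The 14–159 m interval has Δρ < 0: lighter water underlies denser water.

14–159 m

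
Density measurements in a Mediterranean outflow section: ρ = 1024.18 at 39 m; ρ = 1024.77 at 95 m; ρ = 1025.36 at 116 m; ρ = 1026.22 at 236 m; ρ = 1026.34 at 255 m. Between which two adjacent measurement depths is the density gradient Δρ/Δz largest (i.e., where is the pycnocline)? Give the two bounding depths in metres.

95–116 m

Compute the density gradient over each adjacent pair:
  39–95 m: Δρ/Δz = 0.59/56 = 0.011 kg m⁻⁴
  95–116 m: Δρ/Δz = 0.59/21 = 0.028 kg m⁻⁴
  116–236 m: Δρ/Δz = 0.86/120 = 7.2 × 10⁻³ kg m⁻⁴
  236–255 m: Δρ/Δz = 0.12/19 = 6.3 × 10⁻³ kg m⁻⁴
The largest gradient is in the 95–116 m interval — the pycnocline.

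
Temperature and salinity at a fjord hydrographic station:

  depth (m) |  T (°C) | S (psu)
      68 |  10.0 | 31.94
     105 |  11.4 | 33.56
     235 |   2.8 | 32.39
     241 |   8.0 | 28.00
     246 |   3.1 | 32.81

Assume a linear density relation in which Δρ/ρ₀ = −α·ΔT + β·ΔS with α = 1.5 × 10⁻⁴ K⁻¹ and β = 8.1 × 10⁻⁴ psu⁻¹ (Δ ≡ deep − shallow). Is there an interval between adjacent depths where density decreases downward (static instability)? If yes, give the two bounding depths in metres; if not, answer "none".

235–241 m

Evaluate Δρ/ρ₀ = −αΔT + βΔS across each adjacent pair:
  68–105 m: −αΔT+βΔS = −(1.5 × 10⁻⁴)(+1.4)+(8.1 × 10⁻⁴)(+1.62) = 1.1 × 10⁻³ → stable
  105–235 m: −αΔT+βΔS = −(1.5 × 10⁻⁴)(-8.6)+(8.1 × 10⁻⁴)(-1.17) = 3.4 × 10⁻⁴ → stable
  235–241 m: −αΔT+βΔS = −(1.5 × 10⁻⁴)(+5.2)+(8.1 × 10⁻⁴)(-4.39) = -4.3 × 10⁻³ → UNSTABLE
  241–246 m: −αΔT+βΔS = −(1.5 × 10⁻⁴)(-4.9)+(8.1 × 10⁻⁴)(+4.81) = 4.6 × 10⁻³ → stable
The 235–241 m interval has Δρ < 0: lighter water underlies denser water.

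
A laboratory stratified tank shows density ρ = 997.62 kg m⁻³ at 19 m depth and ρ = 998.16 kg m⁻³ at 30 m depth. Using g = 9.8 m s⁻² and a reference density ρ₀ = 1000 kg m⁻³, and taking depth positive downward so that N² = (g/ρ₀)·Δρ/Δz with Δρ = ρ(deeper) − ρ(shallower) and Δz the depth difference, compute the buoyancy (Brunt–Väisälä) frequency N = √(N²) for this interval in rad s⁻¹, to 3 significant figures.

0.0219 rad s⁻¹

Δρ = 998.16 − 997.62 = 0.54 kg m⁻³ over Δz = 30 − 19 = 11 m.
N² = (9.8/1000) × (0.54/11) = 4.8109 × 10⁻⁴ s⁻².
N = √(4.8109 × 10⁻⁴) = 0.021934 rad s⁻¹ ≈ 0.0219 rad s⁻¹.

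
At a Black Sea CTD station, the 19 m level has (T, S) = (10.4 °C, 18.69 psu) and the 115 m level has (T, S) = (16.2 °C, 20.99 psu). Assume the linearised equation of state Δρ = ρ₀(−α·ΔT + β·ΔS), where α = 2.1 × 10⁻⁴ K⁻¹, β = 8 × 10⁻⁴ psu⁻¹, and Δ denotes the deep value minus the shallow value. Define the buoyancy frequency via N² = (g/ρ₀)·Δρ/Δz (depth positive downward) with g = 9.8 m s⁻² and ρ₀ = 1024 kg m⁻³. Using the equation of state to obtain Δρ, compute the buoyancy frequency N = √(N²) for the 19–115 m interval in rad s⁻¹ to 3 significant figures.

7.97 × 10⁻³ rad s⁻¹

ΔT = +5.8 K, ΔS = +2.30 psu (deep − shallow).
Δρ/ρ₀ = −αΔT + βΔS = -1.218 × 10⁻³ + 1.84 × 10⁻³ = 6.22 × 10⁻⁴, so Δρ ≈ 0.6369 kg m⁻³.
N² = (g/ρ₀)·Δρ/Δz = g·(Δρ/ρ₀)/Δz = 9.8 × 6.22 × 10⁻⁴ / 96 = 6.3496 × 10⁻⁵ s⁻².
N = √(6.3496 × 10⁻⁵) = 7.9684 × 10⁻³ rad s⁻¹ ≈ 7.97 × 10⁻³ rad s⁻¹.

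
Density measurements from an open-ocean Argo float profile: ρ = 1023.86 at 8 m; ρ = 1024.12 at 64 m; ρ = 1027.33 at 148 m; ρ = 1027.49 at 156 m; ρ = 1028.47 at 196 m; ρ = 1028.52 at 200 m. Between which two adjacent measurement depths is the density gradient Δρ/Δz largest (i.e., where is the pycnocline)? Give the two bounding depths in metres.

64–148 m

Compute the density gradient over each adjacent pair:
  8–64 m: Δρ/Δz = 0.26/56 = 4.6 × 10⁻³ kg m⁻⁴
  64–148 m: Δρ/Δz = 3.21/84 = 0.038 kg m⁻⁴
  148–156 m: Δρ/Δz = 0.16/8 = 0.020 kg m⁻⁴
  156–196 m: Δρ/Δz = 0.98/40 = 0.025 kg m⁻⁴
  196–200 m: Δρ/Δz = 0.05/4 = 0.013 kg m⁻⁴
The largest gradient is in the 64–148 m interval — the pycnocline.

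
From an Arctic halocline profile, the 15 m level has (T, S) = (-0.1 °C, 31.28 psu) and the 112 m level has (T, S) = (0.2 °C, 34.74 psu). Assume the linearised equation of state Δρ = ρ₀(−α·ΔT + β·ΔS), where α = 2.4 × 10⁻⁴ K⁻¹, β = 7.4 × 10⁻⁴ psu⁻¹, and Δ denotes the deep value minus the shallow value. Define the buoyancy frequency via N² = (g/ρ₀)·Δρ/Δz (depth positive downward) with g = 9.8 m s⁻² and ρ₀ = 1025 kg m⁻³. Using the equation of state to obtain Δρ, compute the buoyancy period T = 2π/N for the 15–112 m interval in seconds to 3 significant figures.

ΔT = +0.3 K, ΔS = +3.46 psu (deep − shallow).
Δρ/ρ₀ = −αΔT + βΔS = -7.20 × 10⁻⁵ + 2.5604 × 10⁻³ = 2.4884 × 10⁻³, so Δρ ≈ 2.551 kg m⁻³.
N² = (g/ρ₀)·Δρ/Δz = g·(Δρ/ρ₀)/Δz = 9.8 × 2.4884 × 10⁻³ / 97 = 2.5141 × 10⁻⁴ s⁻².
N = √(2.5141 × 10⁻⁴) = 0.015856 rad s⁻¹ → T = 2π/N = 396.27 s ≈ 396 s.

396 s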